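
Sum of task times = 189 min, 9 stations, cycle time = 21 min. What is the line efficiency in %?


Formula: Efficiency = Sum of Task Times / (N_stations * CT) * 100
Total station capacity = 9 stations * 21 min = 189 min
Efficiency = 189 / 189 * 100 = 100.0%

100.0%


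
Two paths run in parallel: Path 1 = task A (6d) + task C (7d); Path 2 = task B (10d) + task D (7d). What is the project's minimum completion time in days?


Path 1 = 6 + 7 = 13 days
Path 2 = 10 + 7 = 17 days
Duration = max(13, 17) = 17 days

17 days


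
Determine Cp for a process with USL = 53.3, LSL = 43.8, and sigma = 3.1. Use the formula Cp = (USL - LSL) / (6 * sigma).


Cp = (53.3 - 43.8) / (6 * 3.1)

0.51


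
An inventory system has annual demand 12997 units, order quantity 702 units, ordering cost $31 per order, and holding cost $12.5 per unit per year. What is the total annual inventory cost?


TC = 12997/702 * 31 + 702/2 * 12.5

$4961.44


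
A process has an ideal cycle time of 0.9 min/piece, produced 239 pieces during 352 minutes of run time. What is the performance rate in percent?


Formula: Performance = (Ideal CT * Total Count) / Run Time * 100
Ideal output time = 0.9 * 239 = 215.1 min
Performance = 215.1 / 352 * 100 = 61.1%

61.1%


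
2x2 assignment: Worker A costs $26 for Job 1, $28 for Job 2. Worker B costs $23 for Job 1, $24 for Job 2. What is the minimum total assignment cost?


Option 1: A->1 + B->2 = $26 + $24 = $50
Option 2: A->2 + B->1 = $28 + $23 = $51
Min cost = min($50, $51) = $50

$50


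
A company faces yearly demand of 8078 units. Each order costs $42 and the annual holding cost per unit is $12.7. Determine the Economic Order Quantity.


Formula: EOQ = sqrt(2 * D * S / H)
Numerator: 2 * 8078 * 42 = 678552
2DS/H = 678552 / 12.7 = 53429.3
EOQ = sqrt(53429.3) = 231.1 units

231.1 units


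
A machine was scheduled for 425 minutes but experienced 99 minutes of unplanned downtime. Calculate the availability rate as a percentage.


Formula: Availability = (Planned Time - Downtime) / Planned Time * 100
Uptime = 425 - 99 = 326 min
Availability = 326 / 425 * 100 = 76.7%

76.7%


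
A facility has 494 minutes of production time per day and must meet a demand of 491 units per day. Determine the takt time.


Formula: Takt Time = Available Production Time / Customer Demand
Takt = 494 min/day / 491 units/day
Takt = 1.01 min/unit

1.01 min/unit


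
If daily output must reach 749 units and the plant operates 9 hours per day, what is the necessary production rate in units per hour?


Formula: Production Rate = Daily Demand / Available Hours
Rate = 749 units/day / 9 hours/day
Rate = 83.2 units/hour

83.2 units/hour


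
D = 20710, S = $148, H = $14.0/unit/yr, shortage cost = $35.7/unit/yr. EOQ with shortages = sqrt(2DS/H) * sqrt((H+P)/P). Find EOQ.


Formula: EOQ* = sqrt(2DS/H) * sqrt((H+P)/P)
Base EOQ = sqrt(2*20710*148/14.0) = 661.72 units
Correction = sqrt((14.0+35.7)/35.7) = 1.1799
EOQ* = 661.72 * 1.1799 = 780.8 units

780.8 units


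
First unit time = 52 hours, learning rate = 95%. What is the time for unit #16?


Formula: T_n = T_1 * (learning_rate)^(log2(n)) where learning_rate = rate/100
Doublings = log2(16) = 4
T_n = 52 * 0.95^4
T_n = 52 * 0.8145 = 42.4 hours

42.4 hours


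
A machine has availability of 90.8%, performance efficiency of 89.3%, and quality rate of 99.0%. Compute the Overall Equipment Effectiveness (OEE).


Formula: OEE = Availability * Performance * Quality / 10000
A * P = 90.8% * 89.3% / 100 = 81.08%
OEE = 81.08% * 99.0% / 100 = 80.3%

80.3%


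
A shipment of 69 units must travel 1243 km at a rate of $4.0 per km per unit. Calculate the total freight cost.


TC = dist * cost * units = 1243 * 4.0 * 69 = $343068.00

$343068.00


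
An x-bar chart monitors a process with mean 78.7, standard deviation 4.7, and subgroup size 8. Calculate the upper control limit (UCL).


UCL = 78.7 + 3 * 4.7 / sqrt(8)

83.69


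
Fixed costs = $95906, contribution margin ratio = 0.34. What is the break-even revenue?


Formula: BER = Fixed Costs / Contribution Margin Ratio
BER = $95906 / 0.34
BER = $282076.47 (to the nearest cent)

$282076.47


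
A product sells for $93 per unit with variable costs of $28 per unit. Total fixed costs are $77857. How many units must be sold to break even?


Formula: BEQ = Fixed Costs / (Price - Variable Cost)
Contribution margin = $93 - $28 = $65/unit
BEQ = ceil($77857 / $65/unit) = ceil(1197.8) = 1198 units

1198 units


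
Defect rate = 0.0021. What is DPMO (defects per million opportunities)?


DPMO = defect_rate * 1000000 = 0.0021 * 1000000

2100


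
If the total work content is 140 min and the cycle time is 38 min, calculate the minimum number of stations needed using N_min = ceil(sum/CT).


Formula: N_min = ceil(Sum of Task Times / Cycle Time)
N_min = ceil(140 min / 38 min) = ceil(3.6842)
N_min = 4 stations

4


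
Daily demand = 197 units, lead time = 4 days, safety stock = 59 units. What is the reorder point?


Formula: ROP = (Daily Demand * Lead Time) + Safety Stock
Demand during lead time = 197 * 4 = 788 units
ROP = 788 + 59 = 847 units

847 units


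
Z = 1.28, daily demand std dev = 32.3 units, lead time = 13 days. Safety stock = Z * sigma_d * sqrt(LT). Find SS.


Formula: SS = z * sigma_d * sqrt(LT)
sqrt(LT) = sqrt(13) = 3.6056
SS = 1.28 * 32.3 * 3.6056
SS = 149.1 units

149.1 units


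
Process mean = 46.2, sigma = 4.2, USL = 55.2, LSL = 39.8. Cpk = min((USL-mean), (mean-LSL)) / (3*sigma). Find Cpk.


Cpu = (55.2 - 46.2) / (3 * 4.2) = 0.71
Cpl = (46.2 - 39.8) / (3 * 4.2) = 0.51
Cpk = min(0.71, 0.51) = 0.51

0.51


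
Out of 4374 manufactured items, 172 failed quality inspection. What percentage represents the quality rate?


Formula: Quality Rate = Good Pieces / Total Pieces * 100
Good pieces = 4374 - 172 = 4202
QR = 4202 / 4374 * 100 = 96.1%

96.1%


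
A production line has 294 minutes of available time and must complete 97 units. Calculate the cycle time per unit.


Formula: CT = Available Time / Number of Units
CT = 294 min / 97 units
CT = 3.03 min/unit

3.03 min/unit


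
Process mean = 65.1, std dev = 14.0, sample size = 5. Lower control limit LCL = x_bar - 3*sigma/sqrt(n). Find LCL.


LCL = 65.1 - 3 * 14.0 / sqrt(5)

46.32


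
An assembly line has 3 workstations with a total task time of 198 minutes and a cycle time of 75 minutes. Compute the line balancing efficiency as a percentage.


Formula: Efficiency = Sum of Task Times / (N_stations * CT) * 100
Total station capacity = 3 stations * 75 min = 225 min
Efficiency = 198 / 225 * 100 = 88.0%

88.0%


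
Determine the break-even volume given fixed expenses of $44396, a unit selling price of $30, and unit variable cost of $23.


Formula: BEQ = Fixed Costs / (Price - Variable Cost)
Contribution margin = $30 - $23 = $7/unit
BEQ = ceil($44396 / $7/unit) = ceil(6342.29) = 6343 units

6343 units


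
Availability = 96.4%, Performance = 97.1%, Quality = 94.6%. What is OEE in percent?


Formula: OEE = Availability * Performance * Quality / 10000
A * P = 96.4% * 97.1% / 100 = 93.6%
OEE = 93.6% * 94.6% / 100 = 88.5%

88.5%


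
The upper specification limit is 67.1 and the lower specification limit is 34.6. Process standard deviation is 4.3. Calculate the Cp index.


Cp = (67.1 - 34.6) / (6 * 4.3)

1.26


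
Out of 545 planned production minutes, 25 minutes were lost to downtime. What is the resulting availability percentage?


Formula: Availability = (Planned Time - Downtime) / Planned Time * 100
Uptime = 545 - 25 = 520 min
Availability = 520 / 545 * 100 = 95.4%

95.4%


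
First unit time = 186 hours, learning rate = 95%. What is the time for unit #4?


Formula: T_n = T_1 * (learning_rate)^(log2(n)) where learning_rate = rate/100
Doublings = log2(4) = 2
T_n = 186 * 0.95^2
T_n = 186 * 0.9025 = 167.9 hours

167.9 hours


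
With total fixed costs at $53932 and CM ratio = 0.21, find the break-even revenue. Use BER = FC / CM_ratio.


Formula: BER = Fixed Costs / Contribution Margin Ratio
BER = $53932 / 0.21
BER = $256819.05 (to the nearest cent)

$256819.05


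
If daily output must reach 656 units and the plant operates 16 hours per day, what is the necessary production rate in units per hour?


Formula: Production Rate = Daily Demand / Available Hours
Rate = 656 units/day / 16 hours/day
Rate = 41.0 units/hour

41.0 units/hour


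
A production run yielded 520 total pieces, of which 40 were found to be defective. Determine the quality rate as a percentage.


Formula: Quality Rate = Good Pieces / Total Pieces * 100
Good pieces = 520 - 40 = 480
QR = 480 / 520 * 100 = 92.3%

92.3%


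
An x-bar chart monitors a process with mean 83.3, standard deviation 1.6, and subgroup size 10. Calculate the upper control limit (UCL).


UCL = 83.3 + 3 * 1.6 / sqrt(10)

84.82


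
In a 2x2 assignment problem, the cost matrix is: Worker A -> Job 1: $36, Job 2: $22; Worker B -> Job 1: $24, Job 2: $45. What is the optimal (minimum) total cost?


Option 1: A->1 + B->2 = $36 + $45 = $81
Option 2: A->2 + B->1 = $22 + $24 = $46
Min cost = min($81, $46) = $46

$46


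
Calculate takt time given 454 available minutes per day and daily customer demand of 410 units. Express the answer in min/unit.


Formula: Takt Time = Available Production Time / Customer Demand
Takt = 454 min/day / 410 units/day
Takt = 1.11 min/unit

1.11 min/unit


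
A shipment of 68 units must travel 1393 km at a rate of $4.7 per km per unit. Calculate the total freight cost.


TC = dist * cost * units = 1393 * 4.7 * 68 = $445202.80

$445202.80


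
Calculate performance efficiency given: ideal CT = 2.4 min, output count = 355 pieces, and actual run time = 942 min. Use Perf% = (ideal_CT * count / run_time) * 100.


Formula: Performance = (Ideal CT * Total Count) / Run Time * 100
Ideal output time = 2.4 * 355 = 852.0 min
Performance = 852.0 / 942 * 100 = 90.4%

90.4%


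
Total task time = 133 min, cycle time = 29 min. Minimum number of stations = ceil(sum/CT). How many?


Formula: N_min = ceil(Sum of Task Times / Cycle Time)
N_min = ceil(133 min / 29 min) = ceil(4.5862)
N_min = 5 stations

5


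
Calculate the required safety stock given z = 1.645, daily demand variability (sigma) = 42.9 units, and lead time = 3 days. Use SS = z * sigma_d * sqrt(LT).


Formula: SS = z * sigma_d * sqrt(LT)
sqrt(LT) = sqrt(3) = 1.7321
SS = 1.645 * 42.9 * 1.7321
SS = 122.2 units

122.2 units


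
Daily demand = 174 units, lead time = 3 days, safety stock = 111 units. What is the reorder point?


Formula: ROP = (Daily Demand * Lead Time) + Safety Stock
Demand during lead time = 174 * 3 = 522 units
ROP = 522 + 111 = 633 units

633 units


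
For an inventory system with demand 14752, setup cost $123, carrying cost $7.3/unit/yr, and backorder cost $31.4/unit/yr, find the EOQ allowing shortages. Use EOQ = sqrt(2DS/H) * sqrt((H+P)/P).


Formula: EOQ* = sqrt(2DS/H) * sqrt((H+P)/P)
Base EOQ = sqrt(2*14752*123/7.3) = 705.07 units
Correction = sqrt((7.3+31.4)/31.4) = 1.11017
EOQ* = 705.07 * 1.11017 = 782.7 units

782.7 units


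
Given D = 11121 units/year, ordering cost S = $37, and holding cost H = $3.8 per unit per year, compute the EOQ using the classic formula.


Formula: EOQ = sqrt(2 * D * S / H)
Numerator: 2 * 11121 * 37 = 822954
2DS/H = 822954 / 3.8 = 216566.8
EOQ = sqrt(216566.8) = 465.4 units

465.4 units


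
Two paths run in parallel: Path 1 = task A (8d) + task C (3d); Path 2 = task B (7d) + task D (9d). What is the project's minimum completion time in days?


Path 1 = 8 + 3 = 11 days
Path 2 = 7 + 9 = 16 days
Duration = max(11, 16) = 16 days

16 days


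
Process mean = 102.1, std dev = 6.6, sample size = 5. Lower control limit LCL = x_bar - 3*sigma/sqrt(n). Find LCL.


LCL = 102.1 - 3 * 6.6 / sqrt(5)

93.25


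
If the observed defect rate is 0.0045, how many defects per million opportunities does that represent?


DPMO = defect_rate * 1000000 = 0.0045 * 1000000

4500


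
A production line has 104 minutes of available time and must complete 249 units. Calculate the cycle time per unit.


Formula: CT = Available Time / Number of Units
CT = 104 min / 249 units
CT = 0.42 min/unit

0.42 min/unit


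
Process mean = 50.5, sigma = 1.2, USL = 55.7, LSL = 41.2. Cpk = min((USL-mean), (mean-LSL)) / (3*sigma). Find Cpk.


Cpu = (55.7 - 50.5) / (3 * 1.2) = 1.44
Cpl = (50.5 - 41.2) / (3 * 1.2) = 2.58
Cpk = min(1.44, 2.58) = 1.44

1.44


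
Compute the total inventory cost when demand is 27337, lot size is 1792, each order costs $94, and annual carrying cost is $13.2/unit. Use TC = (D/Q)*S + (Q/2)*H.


TC = 27337/1792 * 94 + 1792/2 * 13.2

$13261.17


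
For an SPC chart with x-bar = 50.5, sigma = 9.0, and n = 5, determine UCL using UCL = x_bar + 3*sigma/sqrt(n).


UCL = 50.5 + 3 * 9.0 / sqrt(5)

62.57


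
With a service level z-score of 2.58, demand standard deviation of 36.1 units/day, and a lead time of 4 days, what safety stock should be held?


Formula: SS = z * sigma_d * sqrt(LT)
sqrt(LT) = sqrt(4) = 2.0
SS = 2.58 * 36.1 * 2.0
SS = 186.3 units

186.3 units


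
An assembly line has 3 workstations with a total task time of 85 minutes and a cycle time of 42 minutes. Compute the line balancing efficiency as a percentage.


Formula: Efficiency = Sum of Task Times / (N_stations * CT) * 100
Total station capacity = 3 stations * 42 min = 126 min
Efficiency = 85 / 126 * 100 = 67.5%

67.5%


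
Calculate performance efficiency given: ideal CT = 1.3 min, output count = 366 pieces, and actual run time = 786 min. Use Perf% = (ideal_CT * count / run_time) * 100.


Formula: Performance = (Ideal CT * Total Count) / Run Time * 100
Ideal output time = 1.3 * 366 = 475.8 min
Performance = 475.8 / 786 * 100 = 60.5%

60.5%


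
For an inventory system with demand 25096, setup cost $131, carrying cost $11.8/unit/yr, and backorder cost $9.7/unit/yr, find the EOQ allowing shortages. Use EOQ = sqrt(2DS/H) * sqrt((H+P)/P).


Formula: EOQ* = sqrt(2DS/H) * sqrt((H+P)/P)
Base EOQ = sqrt(2*25096*131/11.8) = 746.47 units
Correction = sqrt((11.8+9.7)/9.7) = 1.48879
EOQ* = 746.47 * 1.48879 = 1111.3 units

1111.3 units


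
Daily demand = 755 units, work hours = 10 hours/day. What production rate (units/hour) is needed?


Formula: Production Rate = Daily Demand / Available Hours
Rate = 755 units/day / 10 hours/day
Rate = 75.5 units/hour

75.5 units/hour


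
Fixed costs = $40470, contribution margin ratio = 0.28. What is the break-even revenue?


Formula: BER = Fixed Costs / Contribution Margin Ratio
BER = $40470 / 0.28
BER = $144535.71 (to the nearest cent)

$144535.71


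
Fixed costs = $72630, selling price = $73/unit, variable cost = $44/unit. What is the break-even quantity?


Formula: BEQ = Fixed Costs / (Price - Variable Cost)
Contribution margin = $73 - $44 = $29/unit
BEQ = ceil($72630 / $29/unit) = ceil(2504.48) = 2505 units

2505 units


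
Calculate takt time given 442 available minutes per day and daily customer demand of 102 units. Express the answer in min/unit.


Formula: Takt Time = Available Production Time / Customer Demand
Takt = 442 min/day / 102 units/day
Takt = 4.33 min/unit

4.33 min/unit


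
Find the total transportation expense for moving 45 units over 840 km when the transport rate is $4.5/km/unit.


TC = dist * cost * units = 840 * 4.5 * 45 = $170100.00

$170100.00


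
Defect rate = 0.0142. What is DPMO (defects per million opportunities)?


DPMO = defect_rate * 1000000 = 0.0142 * 1000000

14200


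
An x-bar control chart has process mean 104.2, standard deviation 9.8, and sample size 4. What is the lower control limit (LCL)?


LCL = 104.2 - 3 * 9.8 / sqrt(4)

89.5


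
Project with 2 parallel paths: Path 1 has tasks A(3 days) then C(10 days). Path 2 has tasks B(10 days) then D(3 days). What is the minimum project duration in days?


Path 1 = 3 + 10 = 13 days
Path 2 = 10 + 3 = 13 days
Duration = max(13, 13) = 13 days

13 days


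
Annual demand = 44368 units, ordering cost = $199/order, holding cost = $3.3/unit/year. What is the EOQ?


Formula: EOQ = sqrt(2 * D * S / H)
Numerator: 2 * 44368 * 199 = 17658464
2DS/H = 17658464 / 3.3 = 5351049.7
EOQ = sqrt(5351049.7) = 2313.2 units

2313.2 units


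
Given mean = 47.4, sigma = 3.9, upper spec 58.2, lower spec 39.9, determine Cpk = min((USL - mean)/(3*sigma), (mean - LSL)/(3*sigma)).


Cpu = (58.2 - 47.4) / (3 * 3.9) = 0.92
Cpl = (47.4 - 39.9) / (3 * 3.9) = 0.64
Cpk = min(0.92, 0.64) = 0.64

0.64


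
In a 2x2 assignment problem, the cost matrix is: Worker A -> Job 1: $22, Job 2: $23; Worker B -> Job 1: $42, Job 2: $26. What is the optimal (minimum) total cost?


Option 1: A->1 + B->2 = $22 + $26 = $48
Option 2: A->2 + B->1 = $23 + $42 = $65
Min cost = min($48, $65) = $48

$48


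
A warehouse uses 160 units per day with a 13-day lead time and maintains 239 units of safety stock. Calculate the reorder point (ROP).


Formula: ROP = (Daily Demand * Lead Time) + Safety Stock
Demand during lead time = 160 * 13 = 2080 units
ROP = 2080 + 239 = 2319 units

2319 units


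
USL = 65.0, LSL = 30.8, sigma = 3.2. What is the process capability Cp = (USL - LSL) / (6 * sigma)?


Cp = (65.0 - 30.8) / (6 * 3.2)

1.78


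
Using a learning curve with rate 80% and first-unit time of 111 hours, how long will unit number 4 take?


Formula: T_n = T_1 * (learning_rate)^(log2(n)) where learning_rate = rate/100
Doublings = log2(4) = 2
T_n = 111 * 0.8^2
T_n = 111 * 0.64 = 71.0 hours

71.0 hours


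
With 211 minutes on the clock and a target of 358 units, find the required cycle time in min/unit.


Formula: CT = Available Time / Number of Units
CT = 211 min / 358 units
CT = 0.59 min/unit

0.59 min/unit


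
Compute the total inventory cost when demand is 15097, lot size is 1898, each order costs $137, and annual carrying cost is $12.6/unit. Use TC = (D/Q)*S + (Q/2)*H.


TC = 15097/1898 * 137 + 1898/2 * 12.6

$13047.12


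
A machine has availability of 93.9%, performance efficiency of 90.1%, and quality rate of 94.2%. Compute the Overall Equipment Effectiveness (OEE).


Formula: OEE = Availability * Performance * Quality / 10000
A * P = 93.9% * 90.1% / 100 = 84.6%
OEE = 84.6% * 94.2% / 100 = 79.7%

79.7%


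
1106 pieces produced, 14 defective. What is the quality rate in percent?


Formula: Quality Rate = Good Pieces / Total Pieces * 100
Good pieces = 1106 - 14 = 1092
QR = 1092 / 1106 * 100 = 98.7%

98.7%


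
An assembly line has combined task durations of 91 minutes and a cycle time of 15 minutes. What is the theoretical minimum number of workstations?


Formula: N_min = ceil(Sum of Task Times / Cycle Time)
N_min = ceil(91 min / 15 min) = ceil(6.0667)
N_min = 7 stations

7


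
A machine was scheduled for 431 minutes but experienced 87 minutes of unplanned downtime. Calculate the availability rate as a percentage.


Formula: Availability = (Planned Time - Downtime) / Planned Time * 100
Uptime = 431 - 87 = 344 min
Availability = 344 / 431 * 100 = 79.8%

79.8%


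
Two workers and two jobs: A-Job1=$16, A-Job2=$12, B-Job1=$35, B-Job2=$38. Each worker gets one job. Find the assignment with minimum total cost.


Option 1: A->1 + B->2 = $16 + $38 = $54
Option 2: A->2 + B->1 = $12 + $35 = $47
Min cost = min($54, $47) = $47

$47


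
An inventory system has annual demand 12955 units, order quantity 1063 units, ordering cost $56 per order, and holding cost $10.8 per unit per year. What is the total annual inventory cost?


TC = 12955/1063 * 56 + 1063/2 * 10.8

$6422.68


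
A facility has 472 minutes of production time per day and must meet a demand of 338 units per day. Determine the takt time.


Formula: Takt Time = Available Production Time / Customer Demand
Takt = 472 min/day / 338 units/day
Takt = 1.4 min/unit

1.4 min/unit


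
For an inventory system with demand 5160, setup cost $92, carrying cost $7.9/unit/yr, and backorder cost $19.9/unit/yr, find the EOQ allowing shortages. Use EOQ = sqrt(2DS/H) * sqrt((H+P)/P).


Formula: EOQ* = sqrt(2DS/H) * sqrt((H+P)/P)
Base EOQ = sqrt(2*5160*92/7.9) = 346.67 units
Correction = sqrt((7.9+19.9)/19.9) = 1.18194
EOQ* = 346.67 * 1.18194 = 409.7 units

409.7 units


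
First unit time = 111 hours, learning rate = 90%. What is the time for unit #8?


Formula: T_n = T_1 * (learning_rate)^(log2(n)) where learning_rate = rate/100
Doublings = log2(8) = 3
T_n = 111 * 0.9^3
T_n = 111 * 0.729 = 80.9 hours

80.9 hours


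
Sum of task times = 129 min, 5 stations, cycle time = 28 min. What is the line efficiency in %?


Formula: Efficiency = Sum of Task Times / (N_stations * CT) * 100
Total station capacity = 5 stations * 28 min = 140 min
Efficiency = 129 / 140 * 100 = 92.1%

92.1%


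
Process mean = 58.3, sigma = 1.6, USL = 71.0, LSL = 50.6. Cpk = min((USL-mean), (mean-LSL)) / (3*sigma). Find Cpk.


Cpu = (71.0 - 58.3) / (3 * 1.6) = 2.65
Cpl = (58.3 - 50.6) / (3 * 1.6) = 1.6
Cpk = min(2.65, 1.6) = 1.6

1.6


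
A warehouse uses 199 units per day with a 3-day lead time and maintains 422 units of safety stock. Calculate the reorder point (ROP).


Formula: ROP = (Daily Demand * Lead Time) + Safety Stock
Demand during lead time = 199 * 3 = 597 units
ROP = 597 + 422 = 1019 units

1019 units


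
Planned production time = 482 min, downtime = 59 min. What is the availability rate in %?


Formula: Availability = (Planned Time - Downtime) / Planned Time * 100
Uptime = 482 - 59 = 423 min
Availability = 423 / 482 * 100 = 87.8%

87.8%


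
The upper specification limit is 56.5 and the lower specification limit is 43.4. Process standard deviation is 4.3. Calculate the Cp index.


Cp = (56.5 - 43.4) / (6 * 4.3)

0.51


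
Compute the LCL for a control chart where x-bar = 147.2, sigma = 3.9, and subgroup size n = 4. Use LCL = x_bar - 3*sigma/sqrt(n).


LCL = 147.2 - 3 * 3.9 / sqrt(4)

141.35


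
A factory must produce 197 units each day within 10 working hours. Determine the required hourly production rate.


Formula: Production Rate = Daily Demand / Available Hours
Rate = 197 units/day / 10 hours/day
Rate = 19.7 units/hour

19.7 units/hour


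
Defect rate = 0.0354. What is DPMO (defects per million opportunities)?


DPMO = defect_rate * 1000000 = 0.0354 * 1000000

35400


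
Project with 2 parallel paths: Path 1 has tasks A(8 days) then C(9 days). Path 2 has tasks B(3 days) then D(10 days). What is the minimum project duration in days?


Path 1 = 8 + 9 = 17 days
Path 2 = 3 + 10 = 13 days
Duration = max(17, 13) = 17 days

17 days


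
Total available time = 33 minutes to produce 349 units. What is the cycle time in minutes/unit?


Formula: CT = Available Time / Number of Units
CT = 33 min / 349 units
CT = 0.09 min/unit

0.09 min/unit


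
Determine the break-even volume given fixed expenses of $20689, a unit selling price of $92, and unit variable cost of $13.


Formula: BEQ = Fixed Costs / (Price - Variable Cost)
Contribution margin = $92 - $13 = $79/unit
BEQ = ceil($20689 / $79/unit) = ceil(261.89) = 262 units

262 units


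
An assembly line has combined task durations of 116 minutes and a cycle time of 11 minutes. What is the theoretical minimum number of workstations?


Formula: N_min = ceil(Sum of Task Times / Cycle Time)
N_min = ceil(116 min / 11 min) = ceil(10.5455)
N_min = 11 stations

11


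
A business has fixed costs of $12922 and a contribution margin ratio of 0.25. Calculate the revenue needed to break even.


Formula: BER = Fixed Costs / Contribution Margin Ratio
BER = $12922 / 0.25
BER = $51688.00 (to the nearest cent)

$51688.00


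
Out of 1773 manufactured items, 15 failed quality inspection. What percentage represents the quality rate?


Formula: Quality Rate = Good Pieces / Total Pieces * 100
Good pieces = 1773 - 15 = 1758
QR = 1758 / 1773 * 100 = 99.2%

99.2%


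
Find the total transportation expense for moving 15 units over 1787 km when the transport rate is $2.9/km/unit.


TC = dist * cost * units = 1787 * 2.9 * 15 = $77734.50

$77734.50


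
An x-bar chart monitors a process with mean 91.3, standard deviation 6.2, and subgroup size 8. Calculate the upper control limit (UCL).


UCL = 91.3 + 3 * 6.2 / sqrt(8)

97.88


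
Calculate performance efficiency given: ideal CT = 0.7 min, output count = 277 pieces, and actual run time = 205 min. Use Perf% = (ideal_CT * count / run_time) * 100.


Formula: Performance = (Ideal CT * Total Count) / Run Time * 100
Ideal output time = 0.7 * 277 = 193.9 min
Performance = 193.9 / 205 * 100 = 94.6%

94.6%


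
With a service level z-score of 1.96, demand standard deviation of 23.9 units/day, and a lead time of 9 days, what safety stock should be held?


Formula: SS = z * sigma_d * sqrt(LT)
sqrt(LT) = sqrt(9) = 3.0
SS = 1.96 * 23.9 * 3.0
SS = 140.5 units

140.5 units


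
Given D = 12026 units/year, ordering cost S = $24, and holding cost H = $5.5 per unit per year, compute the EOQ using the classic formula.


Formula: EOQ = sqrt(2 * D * S / H)
Numerator: 2 * 12026 * 24 = 577248
2DS/H = 577248 / 5.5 = 104954.2
EOQ = sqrt(104954.2) = 324.0 units

324.0 units


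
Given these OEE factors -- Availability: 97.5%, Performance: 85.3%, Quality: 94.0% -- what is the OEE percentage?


Formula: OEE = Availability * Performance * Quality / 10000
A * P = 97.5% * 85.3% / 100 = 83.17%
OEE = 83.17% * 94.0% / 100 = 78.2%

78.2%


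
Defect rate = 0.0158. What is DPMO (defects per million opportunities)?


DPMO = defect_rate * 1000000 = 0.0158 * 1000000

15800


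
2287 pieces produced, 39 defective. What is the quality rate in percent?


Formula: Quality Rate = Good Pieces / Total Pieces * 100
Good pieces = 2287 - 39 = 2248
QR = 2248 / 2287 * 100 = 98.3%

98.3%


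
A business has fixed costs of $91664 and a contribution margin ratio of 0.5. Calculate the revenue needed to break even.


Formula: BER = Fixed Costs / Contribution Margin Ratio
BER = $91664 / 0.5
BER = $183328.00 (to the nearest cent)

$183328.00


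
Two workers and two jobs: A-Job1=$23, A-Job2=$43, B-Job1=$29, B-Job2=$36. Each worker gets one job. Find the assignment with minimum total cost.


Option 1: A->1 + B->2 = $23 + $36 = $59
Option 2: A->2 + B->1 = $43 + $29 = $72
Min cost = min($59, $72) = $59

$59


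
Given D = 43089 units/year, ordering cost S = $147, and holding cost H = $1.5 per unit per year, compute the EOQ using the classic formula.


Formula: EOQ = sqrt(2 * D * S / H)
Numerator: 2 * 43089 * 147 = 12668166
2DS/H = 12668166 / 1.5 = 8445444.0
EOQ = sqrt(8445444.0) = 2906.1 units

2906.1 units


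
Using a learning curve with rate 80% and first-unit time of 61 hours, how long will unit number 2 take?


Formula: T_n = T_1 * (learning_rate)^(log2(n)) where learning_rate = rate/100
Doublings = log2(2) = 1
T_n = 61 * 0.8^1
T_n = 61 * 0.8 = 48.8 hours

48.8 hours


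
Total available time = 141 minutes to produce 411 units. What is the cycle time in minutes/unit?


Formula: CT = Available Time / Number of Units
CT = 141 min / 411 units
CT = 0.34 min/unit

0.34 min/unit


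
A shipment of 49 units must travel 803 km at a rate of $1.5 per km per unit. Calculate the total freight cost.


TC = dist * cost * units = 803 * 1.5 * 49 = $59020.50

$59020.50


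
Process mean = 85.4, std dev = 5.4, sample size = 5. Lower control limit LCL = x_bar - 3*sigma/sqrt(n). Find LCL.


LCL = 85.4 - 3 * 5.4 / sqrt(5)

78.16


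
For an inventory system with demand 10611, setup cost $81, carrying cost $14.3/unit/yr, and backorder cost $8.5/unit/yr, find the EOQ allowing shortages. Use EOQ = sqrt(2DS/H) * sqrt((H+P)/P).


Formula: EOQ* = sqrt(2DS/H) * sqrt((H+P)/P)
Base EOQ = sqrt(2*10611*81/14.3) = 346.71 units
Correction = sqrt((14.3+8.5)/8.5) = 1.63779
EOQ* = 346.71 * 1.63779 = 567.8 units

567.8 units


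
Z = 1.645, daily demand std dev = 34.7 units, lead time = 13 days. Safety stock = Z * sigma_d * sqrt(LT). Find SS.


Formula: SS = z * sigma_d * sqrt(LT)
sqrt(LT) = sqrt(13) = 3.6056
SS = 1.645 * 34.7 * 3.6056
SS = 205.8 units

205.8 units


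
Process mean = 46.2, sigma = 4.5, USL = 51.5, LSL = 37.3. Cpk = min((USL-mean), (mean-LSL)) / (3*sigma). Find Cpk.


Cpu = (51.5 - 46.2) / (3 * 4.5) = 0.39
Cpl = (46.2 - 37.3) / (3 * 4.5) = 0.66
Cpk = min(0.39, 0.66) = 0.39

0.39


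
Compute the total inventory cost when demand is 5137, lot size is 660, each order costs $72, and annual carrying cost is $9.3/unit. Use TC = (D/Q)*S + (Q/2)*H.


TC = 5137/660 * 72 + 660/2 * 9.3

$3629.40


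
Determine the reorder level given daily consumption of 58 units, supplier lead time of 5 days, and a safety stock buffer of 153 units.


Formula: ROP = (Daily Demand * Lead Time) + Safety Stock
Demand during lead time = 58 * 5 = 290 units
ROP = 290 + 153 = 443 units

443 units


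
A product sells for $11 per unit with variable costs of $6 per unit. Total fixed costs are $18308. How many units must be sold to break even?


Formula: BEQ = Fixed Costs / (Price - Variable Cost)
Contribution margin = $11 - $6 = $5/unit
BEQ = ceil($18308 / $5/unit) = ceil(3661.6) = 3662 units

3662 units


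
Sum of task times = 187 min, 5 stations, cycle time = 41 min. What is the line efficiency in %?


Formula: Efficiency = Sum of Task Times / (N_stations * CT) * 100
Total station capacity = 5 stations * 41 min = 205 min
Efficiency = 187 / 205 * 100 = 91.2%

91.2%


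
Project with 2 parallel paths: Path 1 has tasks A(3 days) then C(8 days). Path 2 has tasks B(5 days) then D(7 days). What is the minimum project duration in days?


Path 1 = 3 + 8 = 11 days
Path 2 = 5 + 7 = 12 days
Duration = max(11, 12) = 12 days

12 days


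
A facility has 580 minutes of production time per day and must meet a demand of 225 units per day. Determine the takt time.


Formula: Takt Time = Available Production Time / Customer Demand
Takt = 580 min/day / 225 units/day
Takt = 2.58 min/unit

2.58 min/unit


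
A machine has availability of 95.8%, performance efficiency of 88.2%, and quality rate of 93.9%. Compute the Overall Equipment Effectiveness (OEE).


Formula: OEE = Availability * Performance * Quality / 10000
A * P = 95.8% * 88.2% / 100 = 84.5%
OEE = 84.5% * 93.9% / 100 = 79.3%

79.3%


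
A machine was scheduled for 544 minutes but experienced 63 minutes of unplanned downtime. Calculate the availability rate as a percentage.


Formula: Availability = (Planned Time - Downtime) / Planned Time * 100
Uptime = 544 - 63 = 481 min
Availability = 481 / 544 * 100 = 88.4%

88.4%


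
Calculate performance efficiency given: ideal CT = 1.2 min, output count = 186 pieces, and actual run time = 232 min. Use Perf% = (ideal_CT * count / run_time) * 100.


Formula: Performance = (Ideal CT * Total Count) / Run Time * 100
Ideal output time = 1.2 * 186 = 223.2 min
Performance = 223.2 / 232 * 100 = 96.2%

96.2%


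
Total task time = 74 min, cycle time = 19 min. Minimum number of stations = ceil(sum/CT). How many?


Formula: N_min = ceil(Sum of Task Times / Cycle Time)
N_min = ceil(74 min / 19 min) = ceil(3.8947)
N_min = 4 stations

4


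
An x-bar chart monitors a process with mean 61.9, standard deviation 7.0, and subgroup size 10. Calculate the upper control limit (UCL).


UCL = 61.9 + 3 * 7.0 / sqrt(10)

68.54


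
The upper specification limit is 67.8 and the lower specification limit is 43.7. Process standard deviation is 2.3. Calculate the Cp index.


Cp = (67.8 - 43.7) / (6 * 2.3)

1.75


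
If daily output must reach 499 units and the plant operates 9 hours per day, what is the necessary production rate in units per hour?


Formula: Production Rate = Daily Demand / Available Hours
Rate = 499 units/day / 9 hours/day
Rate = 55.4 units/hour

55.4 units/hour


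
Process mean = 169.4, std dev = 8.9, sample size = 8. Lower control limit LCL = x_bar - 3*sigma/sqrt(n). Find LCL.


LCL = 169.4 - 3 * 8.9 / sqrt(8)

159.96


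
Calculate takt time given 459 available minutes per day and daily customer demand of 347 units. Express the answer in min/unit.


Formula: Takt Time = Available Production Time / Customer Demand
Takt = 459 min/day / 347 units/day
Takt = 1.32 min/unit

1.32 min/unit


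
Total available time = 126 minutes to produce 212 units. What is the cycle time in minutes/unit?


Formula: CT = Available Time / Number of Units
CT = 126 min / 212 units
CT = 0.59 min/unit

0.59 min/unit


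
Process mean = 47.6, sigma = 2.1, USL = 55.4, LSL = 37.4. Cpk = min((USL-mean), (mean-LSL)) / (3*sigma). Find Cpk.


Cpu = (55.4 - 47.6) / (3 * 2.1) = 1.24
Cpl = (47.6 - 37.4) / (3 * 2.1) = 1.62
Cpk = min(1.24, 1.62) = 1.24

1.24


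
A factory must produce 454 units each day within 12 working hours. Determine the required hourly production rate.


Formula: Production Rate = Daily Demand / Available Hours
Rate = 454 units/day / 12 hours/day
Rate = 37.8 units/hour

37.8 units/hour


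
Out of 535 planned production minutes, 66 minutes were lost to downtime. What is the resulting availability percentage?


Formula: Availability = (Planned Time - Downtime) / Planned Time * 100
Uptime = 535 - 66 = 469 min
Availability = 469 / 535 * 100 = 87.7%

87.7%


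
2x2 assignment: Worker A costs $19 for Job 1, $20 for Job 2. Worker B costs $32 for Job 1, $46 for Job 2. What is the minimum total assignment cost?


Option 1: A->1 + B->2 = $19 + $46 = $65
Option 2: A->2 + B->1 = $20 + $32 = $52
Min cost = min($65, $52) = $52

$52


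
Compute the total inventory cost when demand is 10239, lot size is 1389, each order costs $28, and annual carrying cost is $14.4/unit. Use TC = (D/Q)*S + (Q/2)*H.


TC = 10239/1389 * 28 + 1389/2 * 14.4

$10207.20


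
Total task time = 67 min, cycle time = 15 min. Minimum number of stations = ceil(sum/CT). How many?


Formula: N_min = ceil(Sum of Task Times / Cycle Time)
N_min = ceil(67 min / 15 min) = ceil(4.4667)
N_min = 5 stations

5


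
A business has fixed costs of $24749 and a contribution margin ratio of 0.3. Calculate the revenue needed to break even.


Formula: BER = Fixed Costs / Contribution Margin Ratio
BER = $24749 / 0.3
BER = $82496.67 (to the nearest cent)

$82496.67


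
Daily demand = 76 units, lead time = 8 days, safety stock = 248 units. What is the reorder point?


Formula: ROP = (Daily Demand * Lead Time) + Safety Stock
Demand during lead time = 76 * 8 = 608 units
ROP = 608 + 248 = 856 units

856 units


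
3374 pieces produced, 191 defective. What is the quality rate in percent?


Formula: Quality Rate = Good Pieces / Total Pieces * 100
Good pieces = 3374 - 191 = 3183
QR = 3183 / 3374 * 100 = 94.3%

94.3%


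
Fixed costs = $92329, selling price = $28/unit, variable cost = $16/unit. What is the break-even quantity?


Formula: BEQ = Fixed Costs / (Price - Variable Cost)
Contribution margin = $28 - $16 = $12/unit
BEQ = ceil($92329 / $12/unit) = ceil(7694.08) = 7695 units

7695 units


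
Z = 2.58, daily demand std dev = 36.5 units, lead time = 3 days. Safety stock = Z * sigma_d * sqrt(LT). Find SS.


Formula: SS = z * sigma_d * sqrt(LT)
sqrt(LT) = sqrt(3) = 1.7321
SS = 2.58 * 36.5 * 1.7321
SS = 163.1 units

163.1 units


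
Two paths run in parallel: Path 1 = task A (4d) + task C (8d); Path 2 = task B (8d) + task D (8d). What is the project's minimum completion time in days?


Path 1 = 4 + 8 = 12 days
Path 2 = 8 + 8 = 16 days
Duration = max(12, 16) = 16 days

16 days


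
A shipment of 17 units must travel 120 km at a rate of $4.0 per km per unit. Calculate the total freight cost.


TC = dist * cost * units = 120 * 4.0 * 17 = $8160.00

$8160.00


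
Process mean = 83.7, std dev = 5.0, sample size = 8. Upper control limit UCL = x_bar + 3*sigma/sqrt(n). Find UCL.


UCL = 83.7 + 3 * 5.0 / sqrt(8)

89.0


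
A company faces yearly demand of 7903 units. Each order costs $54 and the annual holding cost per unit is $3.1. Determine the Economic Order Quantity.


Formula: EOQ = sqrt(2 * D * S / H)
Numerator: 2 * 7903 * 54 = 853524
2DS/H = 853524 / 3.1 = 275330.3
EOQ = sqrt(275330.3) = 524.7 units

524.7 units


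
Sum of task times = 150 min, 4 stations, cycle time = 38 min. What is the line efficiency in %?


Formula: Efficiency = Sum of Task Times / (N_stations * CT) * 100
Total station capacity = 4 stations * 38 min = 152 min
Efficiency = 150 / 152 * 100 = 98.7%

98.7%


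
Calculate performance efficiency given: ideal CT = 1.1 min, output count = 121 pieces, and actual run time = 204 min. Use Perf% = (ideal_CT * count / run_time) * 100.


Formula: Performance = (Ideal CT * Total Count) / Run Time * 100
Ideal output time = 1.1 * 121 = 133.1 min
Performance = 133.1 / 204 * 100 = 65.2%

65.2%


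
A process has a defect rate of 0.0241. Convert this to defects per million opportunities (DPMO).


DPMO = defect_rate * 1000000 = 0.0241 * 1000000

24100


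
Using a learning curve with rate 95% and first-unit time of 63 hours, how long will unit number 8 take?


Formula: T_n = T_1 * (learning_rate)^(log2(n)) where learning_rate = rate/100
Doublings = log2(8) = 3
T_n = 63 * 0.95^3
T_n = 63 * 0.8574 = 54.0 hours

54.0 hours


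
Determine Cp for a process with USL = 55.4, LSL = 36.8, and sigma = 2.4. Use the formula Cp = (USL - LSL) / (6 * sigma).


Cp = (55.4 - 36.8) / (6 * 2.4)

1.29


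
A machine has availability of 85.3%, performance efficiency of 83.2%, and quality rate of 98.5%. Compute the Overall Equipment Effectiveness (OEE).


Formula: OEE = Availability * Performance * Quality / 10000
A * P = 85.3% * 83.2% / 100 = 70.97%
OEE = 70.97% * 98.5% / 100 = 69.9%

69.9%


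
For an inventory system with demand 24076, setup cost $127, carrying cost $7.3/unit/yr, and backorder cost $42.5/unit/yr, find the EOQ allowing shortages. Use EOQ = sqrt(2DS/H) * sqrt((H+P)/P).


Formula: EOQ* = sqrt(2DS/H) * sqrt((H+P)/P)
Base EOQ = sqrt(2*24076*127/7.3) = 915.27 units
Correction = sqrt((7.3+42.5)/42.5) = 1.08248
EOQ* = 915.27 * 1.08248 = 990.8 units

990.8 units


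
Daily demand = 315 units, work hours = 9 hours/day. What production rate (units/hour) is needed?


Formula: Production Rate = Daily Demand / Available Hours
Rate = 315 units/day / 9 hours/day
Rate = 35.0 units/hour

35.0 units/hour


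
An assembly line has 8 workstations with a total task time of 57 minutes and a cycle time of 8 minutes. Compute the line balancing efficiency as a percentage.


Formula: Efficiency = Sum of Task Times / (N_stations * CT) * 100
Total station capacity = 8 stations * 8 min = 64 min
Efficiency = 57 / 64 * 100 = 89.1%

89.1%


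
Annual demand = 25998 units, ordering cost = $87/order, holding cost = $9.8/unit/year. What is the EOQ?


Formula: EOQ = sqrt(2 * D * S / H)
Numerator: 2 * 25998 * 87 = 4523652
2DS/H = 4523652 / 9.8 = 461597.1
EOQ = sqrt(461597.1) = 679.4 units

679.4 units


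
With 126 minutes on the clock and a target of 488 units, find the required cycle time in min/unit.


Formula: CT = Available Time / Number of Units
CT = 126 min / 488 units
CT = 0.26 min/unit

0.26 min/unit


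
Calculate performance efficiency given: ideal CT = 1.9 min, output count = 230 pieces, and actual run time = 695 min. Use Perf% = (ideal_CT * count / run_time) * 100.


Formula: Performance = (Ideal CT * Total Count) / Run Time * 100
Ideal output time = 1.9 * 230 = 437.0 min
Performance = 437.0 / 695 * 100 = 62.9%

62.9%


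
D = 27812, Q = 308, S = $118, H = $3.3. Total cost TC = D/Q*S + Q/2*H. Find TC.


TC = 27812/308 * 118 + 308/2 * 3.3

$11163.45


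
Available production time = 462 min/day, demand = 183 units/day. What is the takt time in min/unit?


Formula: Takt Time = Available Production Time / Customer Demand
Takt = 462 min/day / 183 units/day
Takt = 2.52 min/unit

2.52 min/unit
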